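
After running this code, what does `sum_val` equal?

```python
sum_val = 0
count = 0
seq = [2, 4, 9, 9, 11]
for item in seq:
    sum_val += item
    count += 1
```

Let's trace through this code step by step.

Initialize: sum_val = 0
Initialize: count = 0
Initialize: seq = [2, 4, 9, 9, 11]
Entering loop: for item in seq:

After execution: sum_val = 35
35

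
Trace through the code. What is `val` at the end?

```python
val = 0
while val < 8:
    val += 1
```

Let's trace through this code step by step.

Initialize: val = 0
Entering loop: while val < 8:

After execution: val = 8
8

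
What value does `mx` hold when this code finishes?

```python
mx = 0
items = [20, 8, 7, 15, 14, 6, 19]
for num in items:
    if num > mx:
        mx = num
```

Let's trace through this code step by step.

Initialize: mx = 0
Initialize: items = [20, 8, 7, 15, 14, 6, 19]
Entering loop: for num in items:

After execution: mx = 20
20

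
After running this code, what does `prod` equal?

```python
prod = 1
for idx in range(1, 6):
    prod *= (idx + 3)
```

Let's trace through this code step by step.

Initialize: prod = 1
Entering loop: for idx in range(1, 6):

After execution: prod = 6720
6720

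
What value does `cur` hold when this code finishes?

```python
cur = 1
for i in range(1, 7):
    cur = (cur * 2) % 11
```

Let's trace through this code step by step.

Initialize: cur = 1
Entering loop: for i in range(1, 7):

After execution: cur = 9
9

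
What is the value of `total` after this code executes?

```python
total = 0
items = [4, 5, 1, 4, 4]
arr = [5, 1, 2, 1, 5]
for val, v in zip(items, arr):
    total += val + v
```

Let's trace through this code step by step.

Initialize: total = 0
Initialize: items = [4, 5, 1, 4, 4]
Initialize: arr = [5, 1, 2, 1, 5]
Entering loop: for val, v in zip(items, arr):

After execution: total = 32
32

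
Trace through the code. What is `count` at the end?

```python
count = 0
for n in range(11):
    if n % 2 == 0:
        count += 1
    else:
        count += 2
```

Let's trace through this code step by step.

Initialize: count = 0
Entering loop: for n in range(11):

After execution: count = 16
16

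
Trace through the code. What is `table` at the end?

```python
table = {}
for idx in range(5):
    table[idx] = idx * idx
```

Let's trace through this code step by step.

Initialize: table = {}
Entering loop: for idx in range(5):

After execution: table = {0: 0, 1: 1, 2: 4, 3: 9, 4: 16}
{0: 0, 1: 1, 2: 4, 3: 9, 4: 16}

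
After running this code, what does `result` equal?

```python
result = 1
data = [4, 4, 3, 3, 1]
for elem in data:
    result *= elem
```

Let's trace through this code step by step.

Initialize: result = 1
Initialize: data = [4, 4, 3, 3, 1]
Entering loop: for elem in data:

After execution: result = 144
144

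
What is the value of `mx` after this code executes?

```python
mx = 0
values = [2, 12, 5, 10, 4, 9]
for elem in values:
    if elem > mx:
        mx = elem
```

Let's trace through this code step by step.

Initialize: mx = 0
Initialize: values = [2, 12, 5, 10, 4, 9]
Entering loop: for elem in values:

After execution: mx = 12
12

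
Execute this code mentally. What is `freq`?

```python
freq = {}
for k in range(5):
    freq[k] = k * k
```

Let's trace through this code step by step.

Initialize: freq = {}
Entering loop: for k in range(5):

After execution: freq = {0: 0, 1: 1, 2: 4, 3: 9, 4: 16}
{0: 0, 1: 1, 2: 4, 3: 9, 4: 16}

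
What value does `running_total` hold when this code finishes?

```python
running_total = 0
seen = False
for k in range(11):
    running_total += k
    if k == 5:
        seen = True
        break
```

Let's trace through this code step by step.

Initialize: running_total = 0
Initialize: seen = False
Entering loop: for k in range(11):

After execution: running_total = 15
15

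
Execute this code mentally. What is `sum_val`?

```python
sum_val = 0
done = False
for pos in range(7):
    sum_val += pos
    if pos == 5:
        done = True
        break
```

Let's trace through this code step by step.

Initialize: sum_val = 0
Initialize: done = False
Entering loop: for pos in range(7):

After execution: sum_val = 15
15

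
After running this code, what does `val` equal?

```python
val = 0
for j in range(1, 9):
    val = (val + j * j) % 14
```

Let's trace through this code step by step.

Initialize: val = 0
Entering loop: for j in range(1, 9):

After execution: val = 8
8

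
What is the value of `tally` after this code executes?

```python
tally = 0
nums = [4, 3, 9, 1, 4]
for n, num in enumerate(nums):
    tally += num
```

Let's trace through this code step by step.

Initialize: tally = 0
Initialize: nums = [4, 3, 9, 1, 4]
Entering loop: for n, num in enumerate(nums):

After execution: tally = 21
21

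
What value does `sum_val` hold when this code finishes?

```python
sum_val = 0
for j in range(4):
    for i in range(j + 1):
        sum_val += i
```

Let's trace through this code step by step.

Initialize: sum_val = 0
Entering loop: for j in range(4):

After execution: sum_val = 10
10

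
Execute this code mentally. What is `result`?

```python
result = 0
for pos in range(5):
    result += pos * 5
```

Let's trace through this code step by step.

Initialize: result = 0
Entering loop: for pos in range(5):

After execution: result = 50
50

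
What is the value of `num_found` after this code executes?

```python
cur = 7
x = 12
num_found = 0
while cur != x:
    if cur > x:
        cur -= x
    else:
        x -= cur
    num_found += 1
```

Let's trace through this code step by step.

Initialize: cur = 7
Initialize: x = 12
Initialize: num_found = 0
Entering loop: while cur != x:

After execution: num_found = 5
5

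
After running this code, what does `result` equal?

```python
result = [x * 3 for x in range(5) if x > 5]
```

Let's trace through this code step by step.

Initialize: result = [x * 3 for x in range(5) if x > 5]

After execution: result = []
[]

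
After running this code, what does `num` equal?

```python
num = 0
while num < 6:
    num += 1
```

Let's trace through this code step by step.

Initialize: num = 0
Entering loop: while num < 6:

After execution: num = 6
6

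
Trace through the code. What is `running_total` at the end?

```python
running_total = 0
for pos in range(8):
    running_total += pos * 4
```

Let's trace through this code step by step.

Initialize: running_total = 0
Entering loop: for pos in range(8):

After execution: running_total = 112
112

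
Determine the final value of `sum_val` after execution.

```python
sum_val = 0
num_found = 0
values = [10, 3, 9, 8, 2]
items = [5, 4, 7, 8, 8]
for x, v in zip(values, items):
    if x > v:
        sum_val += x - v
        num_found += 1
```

Let's trace through this code step by step.

Initialize: sum_val = 0
Initialize: num_found = 0
Initialize: values = [10, 3, 9, 8, 2]
Initialize: items = [5, 4, 7, 8, 8]
Entering loop: for x, v in zip(values, items):

After execution: sum_val = 7
7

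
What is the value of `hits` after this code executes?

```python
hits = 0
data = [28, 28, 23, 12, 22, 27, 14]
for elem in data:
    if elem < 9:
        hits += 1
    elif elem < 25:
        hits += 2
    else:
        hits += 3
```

Let's trace through this code step by step.

Initialize: hits = 0
Initialize: data = [28, 28, 23, 12, 22, 27, 14]
Entering loop: for elem in data:

After execution: hits = 17
17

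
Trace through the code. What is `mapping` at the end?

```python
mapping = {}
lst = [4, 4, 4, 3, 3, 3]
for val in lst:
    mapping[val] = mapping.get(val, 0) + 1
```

Let's trace through this code step by step.

Initialize: mapping = {}
Initialize: lst = [4, 4, 4, 3, 3, 3]
Entering loop: for val in lst:

After execution: mapping = {4: 3, 3: 3}
{4: 3, 3: 3}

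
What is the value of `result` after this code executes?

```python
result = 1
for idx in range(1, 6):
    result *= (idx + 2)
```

Let's trace through this code step by step.

Initialize: result = 1
Entering loop: for idx in range(1, 6):

After execution: result = 2520
2520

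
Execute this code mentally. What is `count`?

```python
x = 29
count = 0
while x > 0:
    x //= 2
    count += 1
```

Let's trace through this code step by step.

Initialize: x = 29
Initialize: count = 0
Entering loop: while x > 0:

After execution: count = 5
5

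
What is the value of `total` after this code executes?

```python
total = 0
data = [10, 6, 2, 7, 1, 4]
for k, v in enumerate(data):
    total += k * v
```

Let's trace through this code step by step.

Initialize: total = 0
Initialize: data = [10, 6, 2, 7, 1, 4]
Entering loop: for k, v in enumerate(data):

After execution: total = 55
55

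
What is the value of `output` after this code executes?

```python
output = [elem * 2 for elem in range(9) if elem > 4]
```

Let's trace through this code step by step.

Initialize: output = [elem * 2 for elem in range(9) if elem > 4]

After execution: output = [10, 12, 14, 16]
[10, 12, 14, 16]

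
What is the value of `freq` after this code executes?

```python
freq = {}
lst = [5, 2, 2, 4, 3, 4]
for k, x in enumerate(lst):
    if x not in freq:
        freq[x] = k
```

Let's trace through this code step by step.

Initialize: freq = {}
Initialize: lst = [5, 2, 2, 4, 3, 4]
Entering loop: for k, x in enumerate(lst):

After execution: freq = {5: 0, 2: 1, 4: 3, 3: 4}
{5: 0, 2: 1, 4: 3, 3: 4}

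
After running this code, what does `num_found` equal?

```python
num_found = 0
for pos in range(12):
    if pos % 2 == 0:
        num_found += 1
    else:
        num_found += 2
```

Let's trace through this code step by step.

Initialize: num_found = 0
Entering loop: for pos in range(12):

After execution: num_found = 18
18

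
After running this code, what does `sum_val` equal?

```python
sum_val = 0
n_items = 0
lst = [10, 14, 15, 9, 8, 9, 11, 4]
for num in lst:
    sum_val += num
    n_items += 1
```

Let's trace through this code step by step.

Initialize: sum_val = 0
Initialize: n_items = 0
Initialize: lst = [10, 14, 15, 9, 8, 9, 11, 4]
Entering loop: for num in lst:

After execution: sum_val = 80
80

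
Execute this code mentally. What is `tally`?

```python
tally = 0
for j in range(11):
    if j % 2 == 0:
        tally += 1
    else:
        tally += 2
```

Let's trace through this code step by step.

Initialize: tally = 0
Entering loop: for j in range(11):

After execution: tally = 16
16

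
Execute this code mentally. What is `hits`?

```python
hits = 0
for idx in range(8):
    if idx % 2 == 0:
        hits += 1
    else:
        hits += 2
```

Let's trace through this code step by step.

Initialize: hits = 0
Entering loop: for idx in range(8):

After execution: hits = 12
12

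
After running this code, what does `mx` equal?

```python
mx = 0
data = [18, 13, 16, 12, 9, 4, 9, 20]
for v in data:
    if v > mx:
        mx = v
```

Let's trace through this code step by step.

Initialize: mx = 0
Initialize: data = [18, 13, 16, 12, 9, 4, 9, 20]
Entering loop: for v in data:

After execution: mx = 20
20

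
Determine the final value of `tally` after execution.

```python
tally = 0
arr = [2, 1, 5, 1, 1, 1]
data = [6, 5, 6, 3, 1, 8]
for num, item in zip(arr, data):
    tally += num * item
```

Let's trace through this code step by step.

Initialize: tally = 0
Initialize: arr = [2, 1, 5, 1, 1, 1]
Initialize: data = [6, 5, 6, 3, 1, 8]
Entering loop: for num, item in zip(arr, data):

After execution: tally = 59
59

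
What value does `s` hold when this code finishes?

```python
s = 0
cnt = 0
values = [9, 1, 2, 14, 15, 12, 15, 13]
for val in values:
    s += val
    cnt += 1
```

Let's trace through this code step by step.

Initialize: s = 0
Initialize: cnt = 0
Initialize: values = [9, 1, 2, 14, 15, 12, 15, 13]
Entering loop: for val in values:

After execution: s = 81
81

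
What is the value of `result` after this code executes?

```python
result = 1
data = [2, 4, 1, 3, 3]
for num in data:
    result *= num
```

Let's trace through this code step by step.

Initialize: result = 1
Initialize: data = [2, 4, 1, 3, 3]
Entering loop: for num in data:

After execution: result = 72
72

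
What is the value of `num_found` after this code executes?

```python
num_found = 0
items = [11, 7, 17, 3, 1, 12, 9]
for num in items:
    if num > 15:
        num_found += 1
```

Let's trace through this code step by step.

Initialize: num_found = 0
Initialize: items = [11, 7, 17, 3, 1, 12, 9]
Entering loop: for num in items:

After execution: num_found = 1
1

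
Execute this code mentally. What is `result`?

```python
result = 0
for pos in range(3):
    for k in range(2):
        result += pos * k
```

Let's trace through this code step by step.

Initialize: result = 0
Entering loop: for pos in range(3):

After execution: result = 3
3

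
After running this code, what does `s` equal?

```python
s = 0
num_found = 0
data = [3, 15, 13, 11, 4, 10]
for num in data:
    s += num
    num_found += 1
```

Let's trace through this code step by step.

Initialize: s = 0
Initialize: num_found = 0
Initialize: data = [3, 15, 13, 11, 4, 10]
Entering loop: for num in data:

After execution: s = 56
56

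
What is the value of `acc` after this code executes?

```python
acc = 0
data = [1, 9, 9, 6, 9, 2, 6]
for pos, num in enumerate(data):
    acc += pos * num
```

Let's trace through this code step by step.

Initialize: acc = 0
Initialize: data = [1, 9, 9, 6, 9, 2, 6]
Entering loop: for pos, num in enumerate(data):

After execution: acc = 127
127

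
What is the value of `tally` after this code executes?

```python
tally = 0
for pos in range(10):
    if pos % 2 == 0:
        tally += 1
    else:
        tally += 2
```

Let's trace through this code step by step.

Initialize: tally = 0
Entering loop: for pos in range(10):

After execution: tally = 15
15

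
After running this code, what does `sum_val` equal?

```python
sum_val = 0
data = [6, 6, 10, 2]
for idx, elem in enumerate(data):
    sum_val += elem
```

Let's trace through this code step by step.

Initialize: sum_val = 0
Initialize: data = [6, 6, 10, 2]
Entering loop: for idx, elem in enumerate(data):

After execution: sum_val = 24
24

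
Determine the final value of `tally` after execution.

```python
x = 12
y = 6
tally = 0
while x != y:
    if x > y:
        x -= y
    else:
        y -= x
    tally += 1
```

Let's trace through this code step by step.

Initialize: x = 12
Initialize: y = 6
Initialize: tally = 0
Entering loop: while x != y:

After execution: tally = 1
1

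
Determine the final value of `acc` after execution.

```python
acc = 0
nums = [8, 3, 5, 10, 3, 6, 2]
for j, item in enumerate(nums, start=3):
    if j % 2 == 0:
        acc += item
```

Let's trace through this code step by step.

Initialize: acc = 0
Initialize: nums = [8, 3, 5, 10, 3, 6, 2]
Entering loop: for j, item in enumerate(nums, start=3):

After execution: acc = 19
19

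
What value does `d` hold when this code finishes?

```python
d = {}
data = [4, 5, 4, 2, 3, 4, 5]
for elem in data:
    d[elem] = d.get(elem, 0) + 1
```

Let's trace through this code step by step.

Initialize: d = {}
Initialize: data = [4, 5, 4, 2, 3, 4, 5]
Entering loop: for elem in data:

After execution: d = {4: 3, 5: 2, 2: 1, 3: 1}
{4: 3, 5: 2, 2: 1, 3: 1}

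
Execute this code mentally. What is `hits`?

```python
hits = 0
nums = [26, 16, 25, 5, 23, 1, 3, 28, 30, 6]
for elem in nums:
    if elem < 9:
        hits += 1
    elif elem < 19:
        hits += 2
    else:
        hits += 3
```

Let's trace through this code step by step.

Initialize: hits = 0
Initialize: nums = [26, 16, 25, 5, 23, 1, 3, 28, 30, 6]
Entering loop: for elem in nums:

After execution: hits = 21
21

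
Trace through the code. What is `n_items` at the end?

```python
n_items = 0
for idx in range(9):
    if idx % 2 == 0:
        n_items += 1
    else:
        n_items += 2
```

Let's trace through this code step by step.

Initialize: n_items = 0
Entering loop: for idx in range(9):

After execution: n_items = 13
13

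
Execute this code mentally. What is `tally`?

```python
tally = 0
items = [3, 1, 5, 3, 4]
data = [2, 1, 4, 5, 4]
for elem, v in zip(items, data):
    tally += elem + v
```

Let's trace through this code step by step.

Initialize: tally = 0
Initialize: items = [3, 1, 5, 3, 4]
Initialize: data = [2, 1, 4, 5, 4]
Entering loop: for elem, v in zip(items, data):

After execution: tally = 32
32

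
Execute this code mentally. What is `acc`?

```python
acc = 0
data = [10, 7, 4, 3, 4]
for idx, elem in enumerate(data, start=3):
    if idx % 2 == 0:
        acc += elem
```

Let's trace through this code step by step.

Initialize: acc = 0
Initialize: data = [10, 7, 4, 3, 4]
Entering loop: for idx, elem in enumerate(data, start=3):

After execution: acc = 10
10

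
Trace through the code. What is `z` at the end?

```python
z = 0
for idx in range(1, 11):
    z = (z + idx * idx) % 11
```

Let's trace through this code step by step.

Initialize: z = 0
Entering loop: for idx in range(1, 11):

After execution: z = 0
0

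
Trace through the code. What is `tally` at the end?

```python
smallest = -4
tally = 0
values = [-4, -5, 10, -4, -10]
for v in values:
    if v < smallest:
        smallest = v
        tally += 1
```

Let's trace through this code step by step.

Initialize: smallest = -4
Initialize: tally = 0
Initialize: values = [-4, -5, 10, -4, -10]
Entering loop: for v in values:

After execution: tally = 2
2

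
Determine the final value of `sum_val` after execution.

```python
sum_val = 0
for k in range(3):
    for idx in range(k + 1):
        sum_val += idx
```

Let's trace through this code step by step.

Initialize: sum_val = 0
Entering loop: for k in range(3):

After execution: sum_val = 4
4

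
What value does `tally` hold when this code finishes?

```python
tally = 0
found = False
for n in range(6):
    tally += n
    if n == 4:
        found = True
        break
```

Let's trace through this code step by step.

Initialize: tally = 0
Initialize: found = False
Entering loop: for n in range(6):

After execution: tally = 10
10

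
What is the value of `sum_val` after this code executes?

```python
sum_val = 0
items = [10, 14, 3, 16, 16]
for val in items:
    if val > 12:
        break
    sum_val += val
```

Let's trace through this code step by step.

Initialize: sum_val = 0
Initialize: items = [10, 14, 3, 16, 16]
Entering loop: for val in items:

After execution: sum_val = 10
10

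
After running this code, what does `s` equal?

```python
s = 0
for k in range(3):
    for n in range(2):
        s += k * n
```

Let's trace through this code step by step.

Initialize: s = 0
Entering loop: for k in range(3):

After execution: s = 3
3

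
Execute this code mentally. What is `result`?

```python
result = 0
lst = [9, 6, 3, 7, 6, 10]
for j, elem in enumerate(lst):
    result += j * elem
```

Let's trace through this code step by step.

Initialize: result = 0
Initialize: lst = [9, 6, 3, 7, 6, 10]
Entering loop: for j, elem in enumerate(lst):

After execution: result = 107
107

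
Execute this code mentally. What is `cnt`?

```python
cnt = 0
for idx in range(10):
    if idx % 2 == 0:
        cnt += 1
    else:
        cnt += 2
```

Let's trace through this code step by step.

Initialize: cnt = 0
Entering loop: for idx in range(10):

After execution: cnt = 15
15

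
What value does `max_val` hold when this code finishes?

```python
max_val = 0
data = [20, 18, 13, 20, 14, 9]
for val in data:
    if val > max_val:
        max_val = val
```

Let's trace through this code step by step.

Initialize: max_val = 0
Initialize: data = [20, 18, 13, 20, 14, 9]
Entering loop: for val in data:

After execution: max_val = 20
20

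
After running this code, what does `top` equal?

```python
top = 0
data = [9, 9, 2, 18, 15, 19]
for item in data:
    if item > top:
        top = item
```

Let's trace through this code step by step.

Initialize: top = 0
Initialize: data = [9, 9, 2, 18, 15, 19]
Entering loop: for item in data:

After execution: top = 19
19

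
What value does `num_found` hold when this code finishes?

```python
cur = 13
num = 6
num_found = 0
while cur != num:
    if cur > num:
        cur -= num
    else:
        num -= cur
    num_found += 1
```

Let's trace through this code step by step.

Initialize: cur = 13
Initialize: num = 6
Initialize: num_found = 0
Entering loop: while cur != num:

After execution: num_found = 7
7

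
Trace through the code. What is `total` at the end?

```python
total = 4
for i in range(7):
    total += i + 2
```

Let's trace through this code step by step.

Initialize: total = 4
Entering loop: for i in range(7):

After execution: total = 39
39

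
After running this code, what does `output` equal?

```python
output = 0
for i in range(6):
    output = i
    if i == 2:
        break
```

Let's trace through this code step by step.

Initialize: output = 0
Entering loop: for i in range(6):

After execution: output = 2
2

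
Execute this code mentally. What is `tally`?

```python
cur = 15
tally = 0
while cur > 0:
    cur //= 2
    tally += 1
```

Let's trace through this code step by step.

Initialize: cur = 15
Initialize: tally = 0
Entering loop: while cur > 0:

After execution: tally = 4
4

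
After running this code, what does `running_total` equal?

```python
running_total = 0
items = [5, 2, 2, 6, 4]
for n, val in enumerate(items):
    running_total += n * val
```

Let's trace through this code step by step.

Initialize: running_total = 0
Initialize: items = [5, 2, 2, 6, 4]
Entering loop: for n, val in enumerate(items):

After execution: running_total = 40
40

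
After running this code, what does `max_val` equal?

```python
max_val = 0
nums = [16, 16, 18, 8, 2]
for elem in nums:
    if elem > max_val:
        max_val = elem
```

Let's trace through this code step by step.

Initialize: max_val = 0
Initialize: nums = [16, 16, 18, 8, 2]
Entering loop: for elem in nums:

After execution: max_val = 18
18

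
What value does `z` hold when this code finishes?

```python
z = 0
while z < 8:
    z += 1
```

Let's trace through this code step by step.

Initialize: z = 0
Entering loop: while z < 8:

After execution: z = 8
8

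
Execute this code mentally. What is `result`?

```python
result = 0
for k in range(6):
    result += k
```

Let's trace through this code step by step.

Initialize: result = 0
Entering loop: for k in range(6):

After execution: result = 15
15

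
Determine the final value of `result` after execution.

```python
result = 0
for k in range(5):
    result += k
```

Let's trace through this code step by step.

Initialize: result = 0
Entering loop: for k in range(5):

After execution: result = 10
10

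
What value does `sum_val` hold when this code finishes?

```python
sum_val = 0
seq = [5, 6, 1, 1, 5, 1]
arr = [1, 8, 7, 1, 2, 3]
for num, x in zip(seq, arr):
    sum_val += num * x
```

Let's trace through this code step by step.

Initialize: sum_val = 0
Initialize: seq = [5, 6, 1, 1, 5, 1]
Initialize: arr = [1, 8, 7, 1, 2, 3]
Entering loop: for num, x in zip(seq, arr):

After execution: sum_val = 74
74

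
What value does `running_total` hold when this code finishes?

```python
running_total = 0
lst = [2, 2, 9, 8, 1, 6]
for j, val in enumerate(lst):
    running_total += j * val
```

Let's trace through this code step by step.

Initialize: running_total = 0
Initialize: lst = [2, 2, 9, 8, 1, 6]
Entering loop: for j, val in enumerate(lst):

After execution: running_total = 78
78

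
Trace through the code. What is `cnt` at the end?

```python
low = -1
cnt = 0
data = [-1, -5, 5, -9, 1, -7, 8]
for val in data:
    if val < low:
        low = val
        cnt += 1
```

Let's trace through this code step by step.

Initialize: low = -1
Initialize: cnt = 0
Initialize: data = [-1, -5, 5, -9, 1, -7, 8]
Entering loop: for val in data:

After execution: cnt = 2
2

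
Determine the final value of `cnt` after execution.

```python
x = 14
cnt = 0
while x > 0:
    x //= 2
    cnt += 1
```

Let's trace through this code step by step.

Initialize: x = 14
Initialize: cnt = 0
Entering loop: while x > 0:

After execution: cnt = 4
4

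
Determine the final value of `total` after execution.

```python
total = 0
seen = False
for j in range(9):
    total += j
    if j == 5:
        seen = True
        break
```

Let's trace through this code step by step.

Initialize: total = 0
Initialize: seen = False
Entering loop: for j in range(9):

After execution: total = 15
15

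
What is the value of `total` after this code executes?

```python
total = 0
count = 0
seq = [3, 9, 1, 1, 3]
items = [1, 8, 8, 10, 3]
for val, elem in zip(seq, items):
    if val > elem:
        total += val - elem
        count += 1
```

Let's trace through this code step by step.

Initialize: total = 0
Initialize: count = 0
Initialize: seq = [3, 9, 1, 1, 3]
Initialize: items = [1, 8, 8, 10, 3]
Entering loop: for val, elem in zip(seq, items):

After execution: total = 3
3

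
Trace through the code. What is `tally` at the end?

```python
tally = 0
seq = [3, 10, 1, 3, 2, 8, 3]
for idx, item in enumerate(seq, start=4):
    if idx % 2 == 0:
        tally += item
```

Let's trace through this code step by step.

Initialize: tally = 0
Initialize: seq = [3, 10, 1, 3, 2, 8, 3]
Entering loop: for idx, item in enumerate(seq, start=4):

After execution: tally = 9
9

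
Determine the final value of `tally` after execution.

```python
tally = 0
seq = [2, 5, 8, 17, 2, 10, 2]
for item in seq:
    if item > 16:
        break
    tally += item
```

Let's trace through this code step by step.

Initialize: tally = 0
Initialize: seq = [2, 5, 8, 17, 2, 10, 2]
Entering loop: for item in seq:

After execution: tally = 15
15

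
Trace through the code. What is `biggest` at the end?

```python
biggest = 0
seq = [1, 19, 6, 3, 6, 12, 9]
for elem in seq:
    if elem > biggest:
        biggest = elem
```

Let's trace through this code step by step.

Initialize: biggest = 0
Initialize: seq = [1, 19, 6, 3, 6, 12, 9]
Entering loop: for elem in seq:

After execution: biggest = 19
19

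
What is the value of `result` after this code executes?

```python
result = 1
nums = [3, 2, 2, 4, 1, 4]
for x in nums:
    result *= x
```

Let's trace through this code step by step.

Initialize: result = 1
Initialize: nums = [3, 2, 2, 4, 1, 4]
Entering loop: for x in nums:

After execution: result = 192
192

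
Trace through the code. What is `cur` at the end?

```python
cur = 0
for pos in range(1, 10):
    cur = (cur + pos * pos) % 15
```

Let's trace through this code step by step.

Initialize: cur = 0
Entering loop: for pos in range(1, 10):

After execution: cur = 0
0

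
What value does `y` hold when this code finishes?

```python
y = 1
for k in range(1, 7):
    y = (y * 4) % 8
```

Let's trace through this code step by step.

Initialize: y = 1
Entering loop: for k in range(1, 7):

After execution: y = 0
0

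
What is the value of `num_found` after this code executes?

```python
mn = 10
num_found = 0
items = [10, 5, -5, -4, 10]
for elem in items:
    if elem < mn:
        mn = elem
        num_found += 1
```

Let's trace through this code step by step.

Initialize: mn = 10
Initialize: num_found = 0
Initialize: items = [10, 5, -5, -4, 10]
Entering loop: for elem in items:

After execution: num_found = 2
2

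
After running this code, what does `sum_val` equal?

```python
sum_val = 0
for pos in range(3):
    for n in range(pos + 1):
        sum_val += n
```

Let's trace through this code step by step.

Initialize: sum_val = 0
Entering loop: for pos in range(3):

After execution: sum_val = 4
4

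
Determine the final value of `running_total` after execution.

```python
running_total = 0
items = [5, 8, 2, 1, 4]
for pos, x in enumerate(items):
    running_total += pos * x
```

Let's trace through this code step by step.

Initialize: running_total = 0
Initialize: items = [5, 8, 2, 1, 4]
Entering loop: for pos, x in enumerate(items):

After execution: running_total = 31
31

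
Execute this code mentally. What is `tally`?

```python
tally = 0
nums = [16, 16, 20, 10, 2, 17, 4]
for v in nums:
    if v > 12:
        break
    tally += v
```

Let's trace through this code step by step.

Initialize: tally = 0
Initialize: nums = [16, 16, 20, 10, 2, 17, 4]
Entering loop: for v in nums:

After execution: tally = 0
0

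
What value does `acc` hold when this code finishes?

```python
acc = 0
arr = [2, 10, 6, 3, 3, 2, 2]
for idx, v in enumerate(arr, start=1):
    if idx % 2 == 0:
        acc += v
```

Let's trace through this code step by step.

Initialize: acc = 0
Initialize: arr = [2, 10, 6, 3, 3, 2, 2]
Entering loop: for idx, v in enumerate(arr, start=1):

After execution: acc = 15
15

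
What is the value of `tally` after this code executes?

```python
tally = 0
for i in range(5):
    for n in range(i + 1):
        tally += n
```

Let's trace through this code step by step.

Initialize: tally = 0
Entering loop: for i in range(5):

After execution: tally = 20
20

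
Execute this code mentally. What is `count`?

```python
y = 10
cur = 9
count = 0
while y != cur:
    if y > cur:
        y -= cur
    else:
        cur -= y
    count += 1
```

Let's trace through this code step by step.

Initialize: y = 10
Initialize: cur = 9
Initialize: count = 0
Entering loop: while y != cur:

After execution: count = 9
9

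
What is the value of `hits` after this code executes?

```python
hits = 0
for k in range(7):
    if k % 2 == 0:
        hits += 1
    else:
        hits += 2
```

Let's trace through this code step by step.

Initialize: hits = 0
Entering loop: for k in range(7):

After execution: hits = 10
10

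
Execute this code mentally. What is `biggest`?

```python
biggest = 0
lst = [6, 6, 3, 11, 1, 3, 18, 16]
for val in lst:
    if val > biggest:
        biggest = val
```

Let's trace through this code step by step.

Initialize: biggest = 0
Initialize: lst = [6, 6, 3, 11, 1, 3, 18, 16]
Entering loop: for val in lst:

After execution: biggest = 18
18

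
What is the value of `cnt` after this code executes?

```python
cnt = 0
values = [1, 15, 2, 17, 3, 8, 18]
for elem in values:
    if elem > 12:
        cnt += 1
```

Let's trace through this code step by step.

Initialize: cnt = 0
Initialize: values = [1, 15, 2, 17, 3, 8, 18]
Entering loop: for elem in values:

After execution: cnt = 3
3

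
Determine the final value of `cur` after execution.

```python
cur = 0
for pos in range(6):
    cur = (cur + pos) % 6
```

Let's trace through this code step by step.

Initialize: cur = 0
Entering loop: for pos in range(6):

After execution: cur = 3
3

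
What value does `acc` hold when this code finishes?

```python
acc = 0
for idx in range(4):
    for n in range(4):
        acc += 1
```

Let's trace through this code step by step.

Initialize: acc = 0
Entering loop: for idx in range(4):

After execution: acc = 16
16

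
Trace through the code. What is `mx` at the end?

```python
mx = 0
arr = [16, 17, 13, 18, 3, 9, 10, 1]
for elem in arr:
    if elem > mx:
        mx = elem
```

Let's trace through this code step by step.

Initialize: mx = 0
Initialize: arr = [16, 17, 13, 18, 3, 9, 10, 1]
Entering loop: for elem in arr:

After execution: mx = 18
18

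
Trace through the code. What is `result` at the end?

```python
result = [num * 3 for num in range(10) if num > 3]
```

Let's trace through this code step by step.

Initialize: result = [num * 3 for num in range(10) if num > 3]

After execution: result = [12, 15, 18, 21, 24, 27]
[12, 15, 18, 21, 24, 27]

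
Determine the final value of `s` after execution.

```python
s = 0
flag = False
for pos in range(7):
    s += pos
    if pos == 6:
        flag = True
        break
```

Let's trace through this code step by step.

Initialize: s = 0
Initialize: flag = False
Entering loop: for pos in range(7):

After execution: s = 21
21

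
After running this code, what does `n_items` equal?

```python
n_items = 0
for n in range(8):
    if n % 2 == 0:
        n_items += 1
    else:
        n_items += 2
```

Let's trace through this code step by step.

Initialize: n_items = 0
Entering loop: for n in range(8):

After execution: n_items = 12
12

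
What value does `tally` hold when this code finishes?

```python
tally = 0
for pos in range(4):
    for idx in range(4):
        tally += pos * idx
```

Let's trace through this code step by step.

Initialize: tally = 0
Entering loop: for pos in range(4):

After execution: tally = 36
36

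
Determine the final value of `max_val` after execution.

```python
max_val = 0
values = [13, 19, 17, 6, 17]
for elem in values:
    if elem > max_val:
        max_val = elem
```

Let's trace through this code step by step.

Initialize: max_val = 0
Initialize: values = [13, 19, 17, 6, 17]
Entering loop: for elem in values:

After execution: max_val = 19
19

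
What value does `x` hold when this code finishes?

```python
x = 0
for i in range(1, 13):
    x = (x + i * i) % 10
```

Let's trace through this code step by step.

Initialize: x = 0
Entering loop: for i in range(1, 13):

After execution: x = 0
0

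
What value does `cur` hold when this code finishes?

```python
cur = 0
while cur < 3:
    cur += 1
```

Let's trace through this code step by step.

Initialize: cur = 0
Entering loop: while cur < 3:

After execution: cur = 3
3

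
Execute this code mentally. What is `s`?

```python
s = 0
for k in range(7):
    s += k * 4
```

Let's trace through this code step by step.

Initialize: s = 0
Entering loop: for k in range(7):

After execution: s = 84
84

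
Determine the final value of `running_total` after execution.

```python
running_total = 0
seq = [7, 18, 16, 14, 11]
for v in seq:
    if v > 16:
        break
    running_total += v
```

Let's trace through this code step by step.

Initialize: running_total = 0
Initialize: seq = [7, 18, 16, 14, 11]
Entering loop: for v in seq:

After execution: running_total = 7
7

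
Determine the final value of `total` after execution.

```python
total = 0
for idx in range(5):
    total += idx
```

Let's trace through this code step by step.

Initialize: total = 0
Entering loop: for idx in range(5):

After execution: total = 10
10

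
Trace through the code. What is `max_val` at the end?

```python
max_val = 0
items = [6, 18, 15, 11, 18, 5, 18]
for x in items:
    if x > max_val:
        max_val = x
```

Let's trace through this code step by step.

Initialize: max_val = 0
Initialize: items = [6, 18, 15, 11, 18, 5, 18]
Entering loop: for x in items:

After execution: max_val = 18
18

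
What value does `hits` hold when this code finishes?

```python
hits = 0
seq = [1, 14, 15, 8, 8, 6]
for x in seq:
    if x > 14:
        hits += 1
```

Let's trace through this code step by step.

Initialize: hits = 0
Initialize: seq = [1, 14, 15, 8, 8, 6]
Entering loop: for x in seq:

After execution: hits = 1
1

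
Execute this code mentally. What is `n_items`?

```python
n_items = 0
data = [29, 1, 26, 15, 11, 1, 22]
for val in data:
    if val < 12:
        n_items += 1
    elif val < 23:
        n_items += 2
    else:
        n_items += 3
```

Let's trace through this code step by step.

Initialize: n_items = 0
Initialize: data = [29, 1, 26, 15, 11, 1, 22]
Entering loop: for val in data:

After execution: n_items = 13
13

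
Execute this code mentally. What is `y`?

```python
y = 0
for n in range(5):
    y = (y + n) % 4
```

Let's trace through this code step by step.

Initialize: y = 0
Entering loop: for n in range(5):

After execution: y = 2
2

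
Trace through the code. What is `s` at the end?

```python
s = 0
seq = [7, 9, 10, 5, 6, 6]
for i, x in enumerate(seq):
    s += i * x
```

Let's trace through this code step by step.

Initialize: s = 0
Initialize: seq = [7, 9, 10, 5, 6, 6]
Entering loop: for i, x in enumerate(seq):

After execution: s = 98
98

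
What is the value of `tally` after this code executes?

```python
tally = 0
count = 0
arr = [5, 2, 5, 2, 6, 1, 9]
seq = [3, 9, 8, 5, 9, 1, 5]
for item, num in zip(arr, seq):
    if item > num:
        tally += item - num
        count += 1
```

Let's trace through this code step by step.

Initialize: tally = 0
Initialize: count = 0
Initialize: arr = [5, 2, 5, 2, 6, 1, 9]
Initialize: seq = [3, 9, 8, 5, 9, 1, 5]
Entering loop: for item, num in zip(arr, seq):

After execution: tally = 6
6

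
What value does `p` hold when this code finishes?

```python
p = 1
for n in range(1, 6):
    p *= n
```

Let's trace through this code step by step.

Initialize: p = 1
Entering loop: for n in range(1, 6):

After execution: p = 120
120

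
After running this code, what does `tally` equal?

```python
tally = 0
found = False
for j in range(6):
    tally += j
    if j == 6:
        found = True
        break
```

Let's trace through this code step by step.

Initialize: tally = 0
Initialize: found = False
Entering loop: for j in range(6):

After execution: tally = 15
15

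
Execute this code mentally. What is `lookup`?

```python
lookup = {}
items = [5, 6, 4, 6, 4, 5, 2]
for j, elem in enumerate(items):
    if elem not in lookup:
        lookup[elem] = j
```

Let's trace through this code step by step.

Initialize: lookup = {}
Initialize: items = [5, 6, 4, 6, 4, 5, 2]
Entering loop: for j, elem in enumerate(items):

After execution: lookup = {5: 0, 6: 1, 4: 2, 2: 6}
{5: 0, 6: 1, 4: 2, 2: 6}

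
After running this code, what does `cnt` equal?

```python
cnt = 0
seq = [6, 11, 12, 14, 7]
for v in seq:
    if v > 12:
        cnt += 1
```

Let's trace through this code step by step.

Initialize: cnt = 0
Initialize: seq = [6, 11, 12, 14, 7]
Entering loop: for v in seq:

After execution: cnt = 1
1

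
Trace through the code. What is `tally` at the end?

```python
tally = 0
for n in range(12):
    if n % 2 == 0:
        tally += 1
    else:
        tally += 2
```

Let's trace through this code step by step.

Initialize: tally = 0
Entering loop: for n in range(12):

After execution: tally = 18
18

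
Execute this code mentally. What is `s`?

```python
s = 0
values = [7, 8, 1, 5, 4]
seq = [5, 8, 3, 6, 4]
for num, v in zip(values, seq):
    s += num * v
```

Let's trace through this code step by step.

Initialize: s = 0
Initialize: values = [7, 8, 1, 5, 4]
Initialize: seq = [5, 8, 3, 6, 4]
Entering loop: for num, v in zip(values, seq):

After execution: s = 148
148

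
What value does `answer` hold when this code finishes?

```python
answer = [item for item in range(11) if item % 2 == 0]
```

Let's trace through this code step by step.

Initialize: answer = [item for item in range(11) if item % 2 == 0]

After execution: answer = [0, 2, 4, 6, 8, 10]
[0, 2, 4, 6, 8, 10]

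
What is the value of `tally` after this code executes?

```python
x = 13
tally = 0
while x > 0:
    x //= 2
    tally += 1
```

Let's trace through this code step by step.

Initialize: x = 13
Initialize: tally = 0
Entering loop: while x > 0:

After execution: tally = 4
4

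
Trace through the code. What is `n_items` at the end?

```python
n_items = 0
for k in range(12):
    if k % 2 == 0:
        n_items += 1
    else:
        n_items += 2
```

Let's trace through this code step by step.

Initialize: n_items = 0
Entering loop: for k in range(12):

After execution: n_items = 18
18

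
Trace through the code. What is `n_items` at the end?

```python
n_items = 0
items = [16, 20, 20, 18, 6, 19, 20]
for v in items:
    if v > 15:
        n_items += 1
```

Let's trace through this code step by step.

Initialize: n_items = 0
Initialize: items = [16, 20, 20, 18, 6, 19, 20]
Entering loop: for v in items:

After execution: n_items = 6
6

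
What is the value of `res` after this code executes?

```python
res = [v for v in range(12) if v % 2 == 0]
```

Let's trace through this code step by step.

Initialize: res = [v for v in range(12) if v % 2 == 0]

After execution: res = [0, 2, 4, 6, 8, 10]
[0, 2, 4, 6, 8, 10]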